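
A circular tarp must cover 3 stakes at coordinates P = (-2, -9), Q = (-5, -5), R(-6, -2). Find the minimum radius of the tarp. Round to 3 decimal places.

4.031

Side lengths²: PQ² = 25, PR² = 65, QR² = 10.
Since PR² = 65 ≥ 25 + 10 = 35, the angle opposite PR is not acute, so the smallest enclosing circle has PR as diameter.
Centre = midpoint of PR = (-4, -5.5), r² = 65/4 = 16.25.
r = √(16.25) ≈ 4.031.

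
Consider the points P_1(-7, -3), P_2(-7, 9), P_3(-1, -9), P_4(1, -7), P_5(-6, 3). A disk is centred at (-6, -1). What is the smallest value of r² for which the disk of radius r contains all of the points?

The required radius is the distance from (-6, -1) to the farthest point.
Squared distances: 5, 101, 89, 85, 16.
Maximum is 101, attained at P_2.

101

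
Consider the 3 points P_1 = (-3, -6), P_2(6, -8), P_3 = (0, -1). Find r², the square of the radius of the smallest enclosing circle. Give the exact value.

Side lengths²: P_1P_2² = 85, P_1P_3² = 34, P_2P_3² = 85.
Since P_2P_3² = 85 < 85 + 34 = 119, the triangle is acute, so the smallest enclosing circle is the circumcircle.
Circumcentre = (11/6, -5.5), r² = 425/18.

425/18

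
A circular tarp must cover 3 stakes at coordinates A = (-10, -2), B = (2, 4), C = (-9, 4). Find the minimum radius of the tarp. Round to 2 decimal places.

6.71

Side lengths²: AB² = 180, AC² = 37, BC² = 121.
Since AB² = 180 ≥ 121 + 37 = 158, the angle opposite AB is not acute, so the smallest enclosing circle has AB as diameter.
Centre = midpoint of AB = (-4, 1), r² = 180/4 = 45.
r = √45 ≈ 6.71.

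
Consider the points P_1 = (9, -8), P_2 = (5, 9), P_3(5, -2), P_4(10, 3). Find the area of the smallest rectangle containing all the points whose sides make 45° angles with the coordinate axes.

136.5

In coordinates u = x + y, v = x − y the rectangle is axis-aligned; the map (x,y)→(u,v) scales areas by 2.
u-values: 1, 14, 3, 13; range = 14 − 1 = 13.
v-values: 17, -4, 7, 7; range = 17 − (-4) = 21.
Area = (13 × 21) / 2 = 136.5.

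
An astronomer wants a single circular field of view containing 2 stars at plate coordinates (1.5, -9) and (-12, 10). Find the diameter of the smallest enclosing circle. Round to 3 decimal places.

The smallest circle enclosing two points has them as diameter endpoints.
Centre = midpoint = (-5.25, 0.5); r² = |(1.5, -9)−(-12, 10)|²/4 = 543.25/4 = 135.8125.
Diameter = 2r = 2√(135.8125) ≈ 23.308.

23.308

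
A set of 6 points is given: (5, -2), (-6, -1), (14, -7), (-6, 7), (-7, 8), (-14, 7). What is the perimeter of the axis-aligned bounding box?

86

Width = max x − min x = 14 − (-14) = 28.
Height = max y − min y = 8 − (-7) = 15.
Perimeter = 2(28 + 15) = 86.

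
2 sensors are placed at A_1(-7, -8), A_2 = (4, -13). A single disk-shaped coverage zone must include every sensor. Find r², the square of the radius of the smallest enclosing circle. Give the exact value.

The smallest circle enclosing two points has them as diameter endpoints.
Centre = midpoint = (-1.5, -10.5); r² = |A_1A_2|²/4 = 146/4 = 36.5.

36.5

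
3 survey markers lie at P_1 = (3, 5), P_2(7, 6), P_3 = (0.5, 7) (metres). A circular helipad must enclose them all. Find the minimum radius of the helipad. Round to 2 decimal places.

3.29

Side lengths²: P_1P_2² = 17, P_1P_3² = 10.25, P_2P_3² = 43.25.
Since P_2P_3² = 43.25 ≥ 17 + 10.25 = 27.25, the angle opposite P_2P_3 is not acute, so the smallest enclosing circle has P_2P_3 as diameter.
Centre = midpoint of P_2P_3 = (3.75, 6.5), r² = 43.25/4 = 10.8125.
r = √(10.8125) ≈ 3.29.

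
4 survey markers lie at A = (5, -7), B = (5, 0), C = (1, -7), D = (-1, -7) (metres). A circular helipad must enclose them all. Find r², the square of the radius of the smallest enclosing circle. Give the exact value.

By Welzl's lemma the MEC is supported by two points (diametrically opposite) or three points (on a circumcircle).
The farthest pair is B–D with squared distance 85. The circle on this segment as diameter has centre (2, -3.5) and r² = 85/4 = 21.25.
Check A: distance² to centre = 21.25 ≤ 21.25, so it lies inside.
All remaining points lie in this disk, and no smaller disk contains both endpoints, so this is the minimum enclosing circle.

21.25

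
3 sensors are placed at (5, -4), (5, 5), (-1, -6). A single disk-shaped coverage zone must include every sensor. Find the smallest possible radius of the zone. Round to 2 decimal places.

Call the three points A, B, C in the order given.
Side lengths²: AB² = 81, AC² = 40, BC² = 157.
Since BC² = 157 ≥ 81 + 40 = 121, the angle opposite BC is not acute, so the smallest enclosing circle has BC as diameter.
Centre = midpoint of BC = (2, -0.5), r² = 157/4 = 39.25.
r = √(39.25) ≈ 6.26.

6.26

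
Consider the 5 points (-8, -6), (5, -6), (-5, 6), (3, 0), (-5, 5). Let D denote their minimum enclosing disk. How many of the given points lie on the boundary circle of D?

The minimum enclosing circle is determined by three boundary points: (-8, -6), (5, -6), (-5, 6).
Their circumcentre is (-1.5, -1.25) with r² = 64.8125.
The farthest remaining point (-5, 5) is at distance² 51.3125 ≤ 64.8125.
The points at distance exactly r from the centre are (-8, -6), (5, -6), (-5, 6) — 3 points.

3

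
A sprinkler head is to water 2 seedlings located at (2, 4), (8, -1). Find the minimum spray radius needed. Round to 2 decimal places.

The smallest circle enclosing two points has them as diameter endpoints.
Centre = midpoint = (5, 1.5); r² = |(2, 4)−(8, -1)|²/4 = 61/4 = 15.25.
r = √(15.25) ≈ 3.91.

3.91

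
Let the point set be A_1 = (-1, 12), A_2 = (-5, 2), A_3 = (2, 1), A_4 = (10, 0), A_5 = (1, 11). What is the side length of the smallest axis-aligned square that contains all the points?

The bounding box has width 15 and height 12.
An axis-aligned square enclosing the set must have side ≥ max(width, height).
So the minimum side is max(15, 12) = 15.

15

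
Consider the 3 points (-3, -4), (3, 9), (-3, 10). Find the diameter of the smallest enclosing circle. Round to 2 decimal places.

14.52

Call the three points A, B, C in the order given.
Side lengths²: AB² = 205, AC² = 196, BC² = 37.
Since AB² = 205 < 196 + 37 = 233, the triangle is acute, so the smallest enclosing circle is the circumcircle.
Circumcentre = (-13/12, 3), r² = 7585/144.
Diameter = 2r = 2√(7585/144) ≈ 14.52.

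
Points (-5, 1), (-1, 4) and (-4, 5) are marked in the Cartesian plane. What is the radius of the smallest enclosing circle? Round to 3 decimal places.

2.507

Call the three points A, B, C in the order given.
Side lengths²: AB² = 25, AC² = 17, BC² = 10.
Since AB² = 25 < 17 + 10 = 27, the triangle is acute, so the smallest enclosing circle is the circumcircle.
Circumcentre = (-81/26, 69/26), r² = 2125/338.
r = √(2125/338) ≈ 2.507.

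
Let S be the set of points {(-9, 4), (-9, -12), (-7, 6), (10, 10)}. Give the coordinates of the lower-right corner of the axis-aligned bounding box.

x-range [-9, 10], y-range [-12, 10].
The lower-right corner is (10, -12).

(10, -12)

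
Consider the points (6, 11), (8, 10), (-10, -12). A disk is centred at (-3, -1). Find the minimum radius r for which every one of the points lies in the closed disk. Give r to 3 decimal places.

15.556

The required radius is the distance from (-3, -1) to the farthest point.
Squared distances: 225, 242, 170.
Maximum is 242, attained at (8, 10).
r = √242 ≈ 15.556.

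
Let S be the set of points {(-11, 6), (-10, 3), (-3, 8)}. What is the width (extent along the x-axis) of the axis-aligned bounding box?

8

max x = -3, min x = -11, so width = 8.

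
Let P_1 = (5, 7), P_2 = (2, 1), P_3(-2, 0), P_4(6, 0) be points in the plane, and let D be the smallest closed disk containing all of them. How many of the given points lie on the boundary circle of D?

3

By Welzl's lemma the MEC is supported by two points (diametrically opposite) or three points (on a circumcircle).
The minimum enclosing circle is determined by three boundary points: P_1, P_3, P_4.
Their circumcentre is (2, 3) with r² = 25.
The farthest remaining point P_2 is at distance² 4 ≤ 25.
The points at distance exactly r from the centre are P_1, P_3, P_4 — 3 points.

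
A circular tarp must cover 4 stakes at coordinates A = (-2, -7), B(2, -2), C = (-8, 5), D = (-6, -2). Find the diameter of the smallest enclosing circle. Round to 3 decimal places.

13.444

By Welzl's lemma the MEC is supported by two points (diametrically opposite) or three points (on a circumcircle).
The minimum enclosing circle is determined by three boundary points: A, B, C.
Their circumcentre is (-60/13, -21/26) with r² = 30545/676.
The farthest remaining point D is at distance² 2257/676 ≤ 30545/676.
Diameter = 2r = 2√(30545/676) ≈ 13.444.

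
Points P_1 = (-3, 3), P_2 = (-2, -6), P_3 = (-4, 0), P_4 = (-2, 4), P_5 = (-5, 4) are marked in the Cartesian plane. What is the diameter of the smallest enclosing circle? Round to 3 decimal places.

By Welzl's lemma the MEC is supported by two points (diametrically opposite) or three points (on a circumcircle).
The farthest pair is P_2–P_5 with squared distance 109. The circle on this segment as diameter has centre (-3.5, -1) and r² = 109/4 = 27.25.
Check P_1: distance² to centre = 16.25 ≤ 27.25, so it lies inside.
All remaining points lie in this disk, and no smaller disk contains both endpoints, so this is the minimum enclosing circle.
Diameter = 2r = 2√(27.25) ≈ 10.440.

10.440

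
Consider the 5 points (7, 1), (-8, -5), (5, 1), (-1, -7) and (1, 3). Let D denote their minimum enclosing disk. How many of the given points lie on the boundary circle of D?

2

A smallest enclosing disk is always determined by at most three of the input points on its boundary.
The farthest pair is (7, 1)–(-8, -5) with squared distance 261. The circle on this segment as diameter has centre (-0.5, -2) and r² = 261/4 = 65.25.
Check (5, 1): distance² to centre = 39.25 ≤ 65.25, so it lies inside.
All remaining points lie in this disk, and no smaller disk contains both endpoints, so this is the minimum enclosing circle.
The points at distance exactly r from the centre are (7, 1), (-8, -5) — 2 points.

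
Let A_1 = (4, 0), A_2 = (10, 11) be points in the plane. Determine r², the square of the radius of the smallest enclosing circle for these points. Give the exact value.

The smallest circle enclosing two points has them as diameter endpoints.
Centre = midpoint = (7, 5.5); r² = |A_1A_2|²/4 = 157/4 = 39.25.

39.25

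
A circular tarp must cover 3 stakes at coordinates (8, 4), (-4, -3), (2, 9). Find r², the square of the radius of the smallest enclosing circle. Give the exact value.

Call the three points A, B, C in the order given.
Side lengths²: AB² = 193, AC² = 61, BC² = 180.
Since AB² = 193 < 180 + 61 = 241, the triangle is acute, so the smallest enclosing circle is the circumcircle.
Circumcentre = (20/17, 65/34), r² = 58865/1156.

58865/1156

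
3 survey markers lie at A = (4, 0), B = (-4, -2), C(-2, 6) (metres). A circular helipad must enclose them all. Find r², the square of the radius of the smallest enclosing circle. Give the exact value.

23.12

Side lengths²: AB² = 68, AC² = 72, BC² = 68.
Since AC² = 72 < 68 + 68 = 136, the triangle is acute, so the smallest enclosing circle is the circumcircle.
Circumcentre = (-0.6, 1.4), r² = 23.12.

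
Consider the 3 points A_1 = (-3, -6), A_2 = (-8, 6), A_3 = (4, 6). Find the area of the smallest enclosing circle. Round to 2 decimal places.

Side lengths²: A_1A_2² = 169, A_1A_3² = 193, A_2A_3² = 144.
Since A_1A_3² = 193 < 169 + 144 = 313, the triangle is acute, so the smallest enclosing circle is the circumcircle.
Circumcentre = (-2, 35/24), r² = 32617/576.
Area = π·r² = π·32617/576 ≈ 177.90.

177.90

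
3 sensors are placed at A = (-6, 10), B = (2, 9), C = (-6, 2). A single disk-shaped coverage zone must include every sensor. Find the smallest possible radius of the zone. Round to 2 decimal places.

5.36

Side lengths²: AB² = 65, AC² = 64, BC² = 113.
Since BC² = 113 < 65 + 64 = 129, the triangle is acute, so the smallest enclosing circle is the circumcircle.
Circumcentre = (-2.4375, 6), r² = 28.69140625.
r = √(28.69140625) ≈ 5.36.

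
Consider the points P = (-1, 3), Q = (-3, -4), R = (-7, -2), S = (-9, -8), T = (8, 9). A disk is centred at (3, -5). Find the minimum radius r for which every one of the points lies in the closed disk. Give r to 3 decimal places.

14.866

The required radius is the distance from (3, -5) to the farthest point.
Squared distances: 80, 37, 109, 153, 221.
Maximum is 221, attained at T.
r = √221 ≈ 14.866.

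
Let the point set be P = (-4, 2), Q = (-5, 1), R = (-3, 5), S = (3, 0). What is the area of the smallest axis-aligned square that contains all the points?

64

The bounding box has width 8 and height 5.
An axis-aligned square enclosing the set must have side ≥ max(width, height).
So the minimum side is max(8, 5) = 8.
Area = 8² = 64.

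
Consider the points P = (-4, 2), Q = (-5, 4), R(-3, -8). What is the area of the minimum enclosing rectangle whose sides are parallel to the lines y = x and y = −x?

In coordinates u = x + y, v = x − y the rectangle is axis-aligned; the map (x,y)→(u,v) scales areas by 2.
u-values: -2, -1, -11; range = -1 − (-11) = 10.
v-values: -6, -9, 5; range = 5 − (-9) = 14.
Area = (10 × 14) / 2 = 70.

70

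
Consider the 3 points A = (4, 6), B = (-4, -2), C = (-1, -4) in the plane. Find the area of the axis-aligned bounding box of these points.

80

x ranges over [-4, 4], width 8.
y ranges over [-4, 6], height 10.
Area = 8 × 10 = 80.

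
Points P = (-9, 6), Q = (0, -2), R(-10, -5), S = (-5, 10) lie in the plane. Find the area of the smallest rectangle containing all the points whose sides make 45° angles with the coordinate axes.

In coordinates u = x + y, v = x − y the rectangle is axis-aligned; the map (x,y)→(u,v) scales areas by 2.
u-values: -3, -2, -15, 5; range = 5 − (-15) = 20.
v-values: -15, 2, -5, -15; range = 2 − (-15) = 17.
Area = (20 × 17) / 2 = 170.

170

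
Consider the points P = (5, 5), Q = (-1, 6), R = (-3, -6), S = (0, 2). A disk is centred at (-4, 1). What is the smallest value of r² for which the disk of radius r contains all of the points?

The required radius is the distance from (-4, 1) to the farthest point.
Squared distances: 97, 34, 50, 17.
Maximum is 97, attained at P.

97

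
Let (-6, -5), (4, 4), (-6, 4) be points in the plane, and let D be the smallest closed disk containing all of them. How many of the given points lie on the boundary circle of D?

Call the three points A, B, C in the order given.
Side lengths²: AB² = 181, AC² = 81, BC² = 100.
Since AB² = 181 ≥ 100 + 81 = 181, the angle opposite AB is not acute, so the smallest enclosing circle has AB as diameter.
Centre = midpoint of AB = (-1, -0.5), r² = 181/4 = 45.25.
The points at distance exactly r from the centre are (-6, -5), (4, 4), (-6, 4) — 3 points.

3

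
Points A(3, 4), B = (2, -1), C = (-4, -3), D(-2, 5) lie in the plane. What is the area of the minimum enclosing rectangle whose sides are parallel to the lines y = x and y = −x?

In coordinates u = x + y, v = x − y the rectangle is axis-aligned; the map (x,y)→(u,v) scales areas by 2.
u-values: 7, 1, -7, 3; range = 7 − (-7) = 14.
v-values: -1, 3, -1, -7; range = 3 − (-7) = 10.
Area = (14 × 10) / 2 = 70.

70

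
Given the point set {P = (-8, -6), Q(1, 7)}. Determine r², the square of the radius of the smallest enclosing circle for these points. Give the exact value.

62.5

The smallest circle enclosing two points has them as diameter endpoints.
Centre = midpoint = (-3.5, 0.5); r² = |PQ|²/4 = 250/4 = 62.5.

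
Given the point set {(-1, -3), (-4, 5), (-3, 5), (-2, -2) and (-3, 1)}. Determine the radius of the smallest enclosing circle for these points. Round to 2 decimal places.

4.27

The minimum enclosing circle of a finite set is fixed by two of the points (as a diameter) or three (as a circumcircle).
The farthest pair is (-1, -3)–(-4, 5) with squared distance 73. The circle on this segment as diameter has centre (-2.5, 1) and r² = 73/4 = 18.25.
Check (-3, 5): distance² to centre = 16.25 ≤ 18.25, so it lies inside.
All remaining points lie in this disk, and no smaller disk contains both endpoints, so this is the minimum enclosing circle.
r = √(18.25) ≈ 4.27.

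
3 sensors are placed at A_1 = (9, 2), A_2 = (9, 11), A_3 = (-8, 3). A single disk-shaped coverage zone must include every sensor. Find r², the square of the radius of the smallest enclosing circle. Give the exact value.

51185/578

Side lengths²: A_1A_2² = 81, A_1A_3² = 290, A_2A_3² = 353.
Since A_2A_3² = 353 < 290 + 81 = 371, the triangle is acute, so the smallest enclosing circle is the circumcircle.
Circumcentre = (25/34, 6.5), r² = 51185/578.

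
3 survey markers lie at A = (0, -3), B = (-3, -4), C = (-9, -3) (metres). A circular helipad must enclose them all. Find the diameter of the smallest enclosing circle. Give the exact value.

Side lengths²: AB² = 10, AC² = 81, BC² = 37.
Since AC² = 81 ≥ 37 + 10 = 47, the angle opposite AC is not acute, so the smallest enclosing circle has AC as diameter.
Centre = midpoint of AC = (-4.5, -3), r² = 81/4 = 20.25.
Diameter = 2r = 2√(20.25) = 9.

9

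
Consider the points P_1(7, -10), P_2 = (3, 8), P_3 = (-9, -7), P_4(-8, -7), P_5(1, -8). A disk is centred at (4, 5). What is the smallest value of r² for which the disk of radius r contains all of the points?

313

The required radius is the distance from (4, 5) to the farthest point.
Squared distances: 234, 10, 313, 288, 178.
Maximum is 313, attained at P_3.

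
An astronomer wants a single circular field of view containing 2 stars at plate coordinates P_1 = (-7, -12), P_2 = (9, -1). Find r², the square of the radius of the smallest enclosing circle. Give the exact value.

The smallest circle enclosing two points has them as diameter endpoints.
Centre = midpoint = (1, -6.5); r² = |P_1P_2|²/4 = 377/4 = 94.25.

94.25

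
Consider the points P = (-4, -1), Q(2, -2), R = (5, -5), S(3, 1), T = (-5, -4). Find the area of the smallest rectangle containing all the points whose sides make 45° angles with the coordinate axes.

In coordinates u = x + y, v = x − y the rectangle is axis-aligned; the map (x,y)→(u,v) scales areas by 2.
u-values: -5, 0, 0, 4, -9; range = 4 − (-9) = 13.
v-values: -3, 4, 10, 2, -1; range = 10 − (-3) = 13.
Area = (13 × 13) / 2 = 84.5.

84.5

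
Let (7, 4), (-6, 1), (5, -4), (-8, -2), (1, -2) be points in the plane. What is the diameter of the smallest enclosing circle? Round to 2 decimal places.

By Welzl's lemma the MEC is supported by two points (diametrically opposite) or three points (on a circumcircle).
The farthest pair is (7, 4)–(-8, -2) with squared distance 261. The circle on this segment as diameter has centre (-0.5, 1) and r² = 261/4 = 65.25.
Check (-6, 1): distance² to centre = 30.25 ≤ 65.25, so it lies inside.
All remaining points lie in this disk, and no smaller disk contains both endpoints, so this is the minimum enclosing circle.
Diameter = 2r = 2√(65.25) ≈ 16.16.

16.16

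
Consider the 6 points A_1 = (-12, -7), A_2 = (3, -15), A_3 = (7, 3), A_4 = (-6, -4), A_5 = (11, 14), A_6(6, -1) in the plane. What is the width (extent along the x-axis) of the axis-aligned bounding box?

max x = 11, min x = -12, so width = 23.

23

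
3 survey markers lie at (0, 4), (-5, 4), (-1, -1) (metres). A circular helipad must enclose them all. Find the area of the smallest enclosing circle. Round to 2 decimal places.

33.49

Call the three points A, B, C in the order given.
Side lengths²: AB² = 25, AC² = 26, BC² = 41.
Since BC² = 41 < 26 + 25 = 51, the triangle is acute, so the smallest enclosing circle is the circumcircle.
Circumcentre = (-2.5, 1.9), r² = 10.66.
Area = π·r² = π·10.66 ≈ 33.49.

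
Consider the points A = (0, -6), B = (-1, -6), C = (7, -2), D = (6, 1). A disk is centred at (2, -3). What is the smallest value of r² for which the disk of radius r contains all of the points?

32

The required radius is the distance from (2, -3) to the farthest point.
Squared distances: 13, 18, 26, 32.
Maximum is 32, attained at D.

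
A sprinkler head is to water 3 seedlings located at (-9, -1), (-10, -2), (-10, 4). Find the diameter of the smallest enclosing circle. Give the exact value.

6

Call the three points A, B, C in the order given.
Side lengths²: AB² = 2, AC² = 26, BC² = 36.
Since BC² = 36 ≥ 26 + 2 = 28, the angle opposite BC is not acute, so the smallest enclosing circle has BC as diameter.
Centre = midpoint of BC = (-10, 1), r² = 36/4 = 9.
Diameter = 2r = 2√9 = 6.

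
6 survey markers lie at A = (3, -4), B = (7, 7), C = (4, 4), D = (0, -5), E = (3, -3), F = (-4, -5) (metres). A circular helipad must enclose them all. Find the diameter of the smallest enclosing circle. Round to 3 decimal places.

The minimum enclosing circle of a finite set is fixed by two of the points (as a diameter) or three (as a circumcircle).
The farthest pair is B–F with squared distance 265. The circle on this segment as diameter has centre (1.5, 1) and r² = 265/4 = 66.25.
Check A: distance² to centre = 27.25 ≤ 66.25, so it lies inside.
All remaining points lie in this disk, and no smaller disk contains both endpoints, so this is the minimum enclosing circle.
Diameter = 2r = 2√(66.25) ≈ 16.279.

16.279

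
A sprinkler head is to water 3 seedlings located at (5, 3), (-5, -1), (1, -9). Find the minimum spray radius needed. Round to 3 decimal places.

6.550

Call the three points A, B, C in the order given.
Side lengths²: AB² = 116, AC² = 160, BC² = 100.
Since AC² = 160 < 116 + 100 = 216, the triangle is acute, so the smallest enclosing circle is the circumcircle.
Circumcentre = (18/13, -32/13), r² = 7250/169.
r = √(7250/169) ≈ 6.550.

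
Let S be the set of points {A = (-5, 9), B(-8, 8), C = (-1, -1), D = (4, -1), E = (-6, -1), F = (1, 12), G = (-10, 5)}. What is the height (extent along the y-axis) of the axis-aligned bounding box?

max y = 12, min y = -1, so height = 13.

13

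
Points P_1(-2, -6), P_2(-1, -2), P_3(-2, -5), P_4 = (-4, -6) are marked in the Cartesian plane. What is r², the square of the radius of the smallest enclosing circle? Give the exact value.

A smallest enclosing disk is always determined by at most three of the input points on its boundary.
The farthest pair is P_2–P_4 with squared distance 25. The circle on this segment as diameter has centre (-2.5, -4) and r² = 25/4 = 6.25.
Check P_1: distance² to centre = 4.25 ≤ 6.25, so it lies inside.
All remaining points lie in this disk, and no smaller disk contains both endpoints, so this is the minimum enclosing circle.

6.25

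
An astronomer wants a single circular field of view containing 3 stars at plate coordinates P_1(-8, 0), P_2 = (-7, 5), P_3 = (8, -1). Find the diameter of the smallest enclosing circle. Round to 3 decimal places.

16.304

Side lengths²: P_1P_2² = 26, P_1P_3² = 257, P_2P_3² = 261.
Since P_2P_3² = 261 < 257 + 26 = 283, the triangle is acute, so the smallest enclosing circle is the circumcircle.
Circumcentre = (5/54, 53/54), r² = 96889/1458.
Diameter = 2r = 2√(96889/1458) ≈ 16.304.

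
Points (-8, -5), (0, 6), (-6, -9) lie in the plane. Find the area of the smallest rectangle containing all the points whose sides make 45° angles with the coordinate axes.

In coordinates u = x + y, v = x − y the rectangle is axis-aligned; the map (x,y)→(u,v) scales areas by 2.
u-values: -13, 6, -15; range = 6 − (-15) = 21.
v-values: -3, -6, 3; range = 3 − (-6) = 9.
Area = (21 × 9) / 2 = 94.5.

94.5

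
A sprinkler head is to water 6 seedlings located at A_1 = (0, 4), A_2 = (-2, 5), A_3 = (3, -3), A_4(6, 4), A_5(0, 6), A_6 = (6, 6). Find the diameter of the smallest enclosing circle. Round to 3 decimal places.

10.457

The minimum enclosing circle is determined by three boundary points: A_2, A_3, A_6.
Their circumcentre is (111/46, 101/46) with r² = 28925/1058.
The farthest remaining point A_5 is at distance² 21473/1058 ≤ 28925/1058.
Diameter = 2r = 2√(28925/1058) ≈ 10.457.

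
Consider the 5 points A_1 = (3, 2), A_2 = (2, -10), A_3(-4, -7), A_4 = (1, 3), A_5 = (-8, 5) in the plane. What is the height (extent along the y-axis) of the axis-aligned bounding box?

15

max y = 5, min y = -10, so height = 15.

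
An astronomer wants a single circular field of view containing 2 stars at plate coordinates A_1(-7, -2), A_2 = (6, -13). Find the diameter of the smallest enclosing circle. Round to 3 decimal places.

17.029

The smallest circle enclosing two points has them as diameter endpoints.
Centre = midpoint = (-0.5, -7.5); r² = |A_1A_2|²/4 = 290/4 = 72.5.
Diameter = 2r = 2√(72.5) ≈ 17.029.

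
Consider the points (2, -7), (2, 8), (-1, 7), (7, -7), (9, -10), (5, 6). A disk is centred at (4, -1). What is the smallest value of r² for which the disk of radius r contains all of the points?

106

The required radius is the distance from (4, -1) to the farthest point.
Squared distances: 40, 85, 89, 45, 106, 50.
Maximum is 106, attained at (9, -10).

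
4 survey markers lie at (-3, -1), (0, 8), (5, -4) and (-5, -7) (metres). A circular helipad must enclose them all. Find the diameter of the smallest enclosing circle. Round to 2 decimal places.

15.90

The minimum enclosing circle is determined by three boundary points: (0, 8), (5, -4), (-5, -7).
Their circumcentre is (-31/18, 13/54) with r² = 92105/1458.
The farthest remaining point (-3, -1) is at distance² 4625/1458 ≤ 92105/1458.
Diameter = 2r = 2√(92105/1458) ≈ 15.90.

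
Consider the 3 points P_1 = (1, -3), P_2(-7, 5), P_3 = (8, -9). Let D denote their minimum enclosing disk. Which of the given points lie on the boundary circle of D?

P_2, P_3

Side lengths²: P_1P_2² = 128, P_1P_3² = 85, P_2P_3² = 421.
Since P_2P_3² = 421 ≥ 128 + 85 = 213, the angle opposite P_2P_3 is not acute, so the smallest enclosing circle has P_2P_3 as diameter.
Centre = midpoint of P_2P_3 = (0.5, -2), r² = 421/4 = 105.25.
The points at distance exactly r from the centre are P_2, P_3 — 2 points.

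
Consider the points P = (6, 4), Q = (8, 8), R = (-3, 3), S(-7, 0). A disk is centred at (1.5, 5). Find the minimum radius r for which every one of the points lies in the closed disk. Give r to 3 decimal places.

9.862

The required radius is the distance from (1.5, 5) to the farthest point.
Squared distances: 21.25, 51.25, 24.25, 97.25.
Maximum is 97.25, attained at S.
r = √(97.25) ≈ 9.862.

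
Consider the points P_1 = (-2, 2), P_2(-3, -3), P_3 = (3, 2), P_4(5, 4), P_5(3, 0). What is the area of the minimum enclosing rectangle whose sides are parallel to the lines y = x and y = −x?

In coordinates u = x + y, v = x − y the rectangle is axis-aligned; the map (x,y)→(u,v) scales areas by 2.
u-values: 0, -6, 5, 9, 3; range = 9 − (-6) = 15.
v-values: -4, 0, 1, 1, 3; range = 3 − (-4) = 7.
Area = (15 × 7) / 2 = 52.5.

52.5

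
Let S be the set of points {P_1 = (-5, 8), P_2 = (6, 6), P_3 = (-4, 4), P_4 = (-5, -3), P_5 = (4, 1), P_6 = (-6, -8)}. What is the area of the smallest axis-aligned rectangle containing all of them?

x ranges over [-6, 6], width 12.
y ranges over [-8, 8], height 16.
Area = 12 × 16 = 192.

192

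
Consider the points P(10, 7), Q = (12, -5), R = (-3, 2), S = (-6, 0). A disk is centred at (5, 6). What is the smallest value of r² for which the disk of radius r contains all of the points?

170

The required radius is the distance from (5, 6) to the farthest point.
Squared distances: 26, 170, 80, 157.
Maximum is 170, attained at Q.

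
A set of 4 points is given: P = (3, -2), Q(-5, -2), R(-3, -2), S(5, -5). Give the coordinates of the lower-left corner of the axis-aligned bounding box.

(-5, -5)

x-range [-5, 5], y-range [-5, -2].
The lower-left corner is (-5, -5).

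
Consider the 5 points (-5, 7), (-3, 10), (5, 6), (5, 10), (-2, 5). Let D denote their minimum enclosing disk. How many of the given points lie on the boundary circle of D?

3

By Welzl's lemma the MEC is supported by two points (diametrically opposite) or three points (on a circumcircle).
The minimum enclosing circle is determined by three boundary points: (-5, 7), (5, 6), (5, 10).
Their circumcentre is (0.15, 8) with r² = 27.5225.
The farthest remaining point (-3, 10) is at distance² 13.9225 ≤ 27.5225.
The points at distance exactly r from the centre are (-5, 7), (5, 6), (5, 10) — 3 points.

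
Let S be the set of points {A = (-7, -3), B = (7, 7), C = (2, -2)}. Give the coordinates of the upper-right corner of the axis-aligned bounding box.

x-range [-7, 7], y-range [-3, 7].
The upper-right corner is (7, 7).

(7, 7)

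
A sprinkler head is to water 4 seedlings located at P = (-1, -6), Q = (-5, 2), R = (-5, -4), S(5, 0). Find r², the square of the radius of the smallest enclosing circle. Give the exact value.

The minimum enclosing circle is determined by three boundary points: Q, R, S.
Their circumcentre is (-0.4, -1) with r² = 30.16.
The farthest remaining point P is at distance² 25.36 ≤ 30.16.

30.16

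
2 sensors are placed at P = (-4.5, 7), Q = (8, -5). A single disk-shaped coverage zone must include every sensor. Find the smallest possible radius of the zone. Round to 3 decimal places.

8.664

The smallest circle enclosing two points has them as diameter endpoints.
Centre = midpoint = (1.75, 1); r² = |PQ|²/4 = 300.25/4 = 75.0625.
r = √(75.0625) ≈ 8.664.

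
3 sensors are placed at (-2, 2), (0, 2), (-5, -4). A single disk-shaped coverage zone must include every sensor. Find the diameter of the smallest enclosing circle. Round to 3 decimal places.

Call the three points A, B, C in the order given.
Side lengths²: AB² = 4, AC² = 45, BC² = 61.
Since BC² = 61 ≥ 45 + 4 = 49, the angle opposite BC is not acute, so the smallest enclosing circle has BC as diameter.
Centre = midpoint of BC = (-2.5, -1), r² = 61/4 = 15.25.
Diameter = 2r = 2√(15.25) ≈ 7.810.

7.810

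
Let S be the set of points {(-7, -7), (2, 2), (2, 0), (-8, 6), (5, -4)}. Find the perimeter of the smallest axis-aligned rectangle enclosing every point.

52

Width = max x − min x = 5 − (-8) = 13.
Height = max y − min y = 6 − (-7) = 13.
Perimeter = 2(13 + 13) = 52.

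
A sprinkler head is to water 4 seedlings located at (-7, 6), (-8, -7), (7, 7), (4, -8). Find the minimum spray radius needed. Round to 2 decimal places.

10.26

A smallest enclosing disk is always determined by at most three of the input points on its boundary.
The farthest pair is (-8, -7)–(7, 7) with squared distance 421. The circle on this segment as diameter has centre (-0.5, 0) and r² = 421/4 = 105.25.
Check (-7, 6): distance² to centre = 78.25 ≤ 105.25, so it lies inside.
All remaining points lie in this disk, and no smaller disk contains both endpoints, so this is the minimum enclosing circle.
r = √(105.25) ≈ 10.26.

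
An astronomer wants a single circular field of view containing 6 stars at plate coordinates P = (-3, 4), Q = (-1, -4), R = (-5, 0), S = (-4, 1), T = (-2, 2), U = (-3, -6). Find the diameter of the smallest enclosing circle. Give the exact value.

10

The farthest pair is P–U with squared distance 100. The circle on this segment as diameter has centre (-3, -1) and r² = 100/4 = 25.
Check Q: distance² to centre = 13 ≤ 25, so it lies inside.
All remaining points lie in this disk, and no smaller disk contains both endpoints, so this is the minimum enclosing circle.
Diameter = 2r = 2√25 = 10.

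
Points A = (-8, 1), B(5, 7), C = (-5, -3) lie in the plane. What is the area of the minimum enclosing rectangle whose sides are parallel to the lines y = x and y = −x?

In coordinates u = x + y, v = x − y the rectangle is axis-aligned; the map (x,y)→(u,v) scales areas by 2.
u-values: -7, 12, -8; range = 12 − (-8) = 20.
v-values: -9, -2, -2; range = -2 − (-9) = 7.
Area = (20 × 7) / 2 = 70.

70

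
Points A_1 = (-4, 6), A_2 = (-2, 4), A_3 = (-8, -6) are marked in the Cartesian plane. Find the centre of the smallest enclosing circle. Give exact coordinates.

(-6, 0)

Side lengths²: A_1A_2² = 8, A_1A_3² = 160, A_2A_3² = 136.
Since A_1A_3² = 160 ≥ 136 + 8 = 144, the angle opposite A_1A_3 is not acute, so the smallest enclosing circle has A_1A_3 as diameter.
Centre = midpoint of A_1A_3 = (-6, 0), r² = 160/4 = 40.
Centre = (-6, 0).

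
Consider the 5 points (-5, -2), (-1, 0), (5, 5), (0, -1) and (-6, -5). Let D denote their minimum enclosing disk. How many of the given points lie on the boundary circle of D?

2

The minimum enclosing circle of a finite set is fixed by two of the points (as a diameter) or three (as a circumcircle).
The farthest pair is (5, 5)–(-6, -5) with squared distance 221. The circle on this segment as diameter has centre (-0.5, 0) and r² = 221/4 = 55.25.
Check (-5, -2): distance² to centre = 24.25 ≤ 55.25, so it lies inside.
All remaining points lie in this disk, and no smaller disk contains both endpoints, so this is the minimum enclosing circle.
The points at distance exactly r from the centre are (5, 5), (-6, -5) — 2 points.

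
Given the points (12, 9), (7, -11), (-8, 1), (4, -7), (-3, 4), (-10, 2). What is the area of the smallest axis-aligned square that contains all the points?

484

The bounding box has width 22 and height 20.
An axis-aligned square enclosing the set must have side ≥ max(width, height).
So the minimum side is max(22, 20) = 22.
Area = 22² = 484.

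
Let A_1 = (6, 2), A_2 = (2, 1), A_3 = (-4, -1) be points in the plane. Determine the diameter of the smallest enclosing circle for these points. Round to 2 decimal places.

10.44

Side lengths²: A_1A_2² = 17, A_1A_3² = 109, A_2A_3² = 40.
Since A_1A_3² = 109 ≥ 40 + 17 = 57, the angle opposite A_1A_3 is not acute, so the smallest enclosing circle has A_1A_3 as diameter.
Centre = midpoint of A_1A_3 = (1, 0.5), r² = 109/4 = 27.25.
Diameter = 2r = 2√(27.25) ≈ 10.44.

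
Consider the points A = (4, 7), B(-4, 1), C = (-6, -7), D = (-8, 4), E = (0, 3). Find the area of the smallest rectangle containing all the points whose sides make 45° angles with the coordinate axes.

In coordinates u = x + y, v = x − y the rectangle is axis-aligned; the map (x,y)→(u,v) scales areas by 2.
u-values: 11, -3, -13, -4, 3; range = 11 − (-13) = 24.
v-values: -3, -5, 1, -12, -3; range = 1 − (-12) = 13.
Area = (24 × 13) / 2 = 156.

156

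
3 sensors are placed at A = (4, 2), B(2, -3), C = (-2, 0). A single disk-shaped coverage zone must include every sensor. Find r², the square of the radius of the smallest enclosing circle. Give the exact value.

Side lengths²: AB² = 29, AC² = 40, BC² = 25.
Since AC² = 40 < 29 + 25 = 54, the triangle is acute, so the smallest enclosing circle is the circumcircle.
Circumcentre = (33/26, 5/26), r² = 3625/338.

3625/338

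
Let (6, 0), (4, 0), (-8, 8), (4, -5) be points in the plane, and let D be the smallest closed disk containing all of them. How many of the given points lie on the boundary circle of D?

The farthest pair is (-8, 8)–(4, -5) with squared distance 313. The circle on this segment as diameter has centre (-2, 1.5) and r² = 313/4 = 78.25.
Check (6, 0): distance² to centre = 66.25 ≤ 78.25, so it lies inside.
All remaining points lie in this disk, and no smaller disk contains both endpoints, so this is the minimum enclosing circle.
The points at distance exactly r from the centre are (-8, 8), (4, -5) — 2 points.

2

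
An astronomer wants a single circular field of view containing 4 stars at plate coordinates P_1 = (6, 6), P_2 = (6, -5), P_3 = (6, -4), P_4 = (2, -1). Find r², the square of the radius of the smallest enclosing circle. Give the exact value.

The farthest pair is P_1–P_2 with squared distance 121. The circle on this segment as diameter has centre (6, 0.5) and r² = 121/4 = 30.25.
Check P_3: distance² to centre = 20.25 ≤ 30.25, so it lies inside.
All remaining points lie in this disk, and no smaller disk contains both endpoints, so this is the minimum enclosing circle.

30.25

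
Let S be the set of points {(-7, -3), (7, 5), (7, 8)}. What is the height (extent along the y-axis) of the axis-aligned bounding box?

max y = 8, min y = -3, so height = 11.

11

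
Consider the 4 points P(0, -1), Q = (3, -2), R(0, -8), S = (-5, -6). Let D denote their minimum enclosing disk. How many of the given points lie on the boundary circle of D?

2

A smallest enclosing disk is always determined by at most three of the input points on its boundary.
The farthest pair is Q–S with squared distance 80. The circle on this segment as diameter has centre (-1, -4) and r² = 80/4 = 20.
Check P: distance² to centre = 10 ≤ 20, so it lies inside.
All remaining points lie in this disk, and no smaller disk contains both endpoints, so this is the minimum enclosing circle.
The points at distance exactly r from the centre are Q, S — 2 points.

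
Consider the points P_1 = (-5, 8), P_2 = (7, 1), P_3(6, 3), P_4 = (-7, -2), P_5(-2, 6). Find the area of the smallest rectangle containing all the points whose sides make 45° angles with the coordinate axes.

171

In coordinates u = x + y, v = x − y the rectangle is axis-aligned; the map (x,y)→(u,v) scales areas by 2.
u-values: 3, 8, 9, -9, 4; range = 9 − (-9) = 18.
v-values: -13, 6, 3, -5, -8; range = 6 − (-13) = 19.
Area = (18 × 19) / 2 = 171.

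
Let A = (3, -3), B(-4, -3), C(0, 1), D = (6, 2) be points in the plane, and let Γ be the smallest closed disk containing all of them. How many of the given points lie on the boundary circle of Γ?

2

The minimum enclosing circle of a finite set is fixed by two of the points (as a diameter) or three (as a circumcircle).
The farthest pair is B–D with squared distance 125. The circle on this segment as diameter has centre (1, -0.5) and r² = 125/4 = 31.25.
Check A: distance² to centre = 10.25 ≤ 31.25, so it lies inside.
All remaining points lie in this disk, and no smaller disk contains both endpoints, so this is the minimum enclosing circle.
The points at distance exactly r from the centre are B, D — 2 points.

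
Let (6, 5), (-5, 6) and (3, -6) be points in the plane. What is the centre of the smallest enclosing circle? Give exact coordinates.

Call the three points A, B, C in the order given.
Side lengths²: AB² = 122, AC² = 130, BC² = 208.
Since BC² = 208 < 130 + 122 = 252, the triangle is acute, so the smallest enclosing circle is the circumcircle.
Circumcentre = (2/31, 22/31), r² = 51545/961.
Centre = (2/31, 22/31).

(2/31, 22/31)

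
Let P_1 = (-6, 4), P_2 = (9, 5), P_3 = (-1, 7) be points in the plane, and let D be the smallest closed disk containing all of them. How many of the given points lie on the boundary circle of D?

Side lengths²: P_1P_2² = 226, P_1P_3² = 34, P_2P_3² = 104.
Since P_1P_2² = 226 ≥ 104 + 34 = 138, the angle opposite P_1P_2 is not acute, so the smallest enclosing circle has P_1P_2 as diameter.
Centre = midpoint of P_1P_2 = (1.5, 4.5), r² = 226/4 = 56.5.
The points at distance exactly r from the centre are P_1, P_2 — 2 points.

2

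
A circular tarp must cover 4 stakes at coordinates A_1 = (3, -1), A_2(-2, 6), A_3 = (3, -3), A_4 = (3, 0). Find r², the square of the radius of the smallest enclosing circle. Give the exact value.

26.5

By Welzl's lemma the MEC is supported by two points (diametrically opposite) or three points (on a circumcircle).
The farthest pair is A_2–A_3 with squared distance 106. The circle on this segment as diameter has centre (0.5, 1.5) and r² = 106/4 = 26.5.
Check A_1: distance² to centre = 12.5 ≤ 26.5, so it lies inside.
All remaining points lie in this disk, and no smaller disk contains both endpoints, so this is the minimum enclosing circle.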